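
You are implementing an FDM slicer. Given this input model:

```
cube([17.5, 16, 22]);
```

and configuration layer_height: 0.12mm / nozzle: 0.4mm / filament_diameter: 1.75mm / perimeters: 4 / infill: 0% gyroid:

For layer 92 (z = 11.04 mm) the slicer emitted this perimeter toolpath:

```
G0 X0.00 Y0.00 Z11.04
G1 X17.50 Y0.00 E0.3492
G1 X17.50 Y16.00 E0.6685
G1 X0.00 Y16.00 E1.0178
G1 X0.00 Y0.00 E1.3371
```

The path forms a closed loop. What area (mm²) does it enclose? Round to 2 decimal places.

Apply the shoelace formula to the sequence of (X, Y) vertices; enclosed area = 280.00 mm².

280.00 mm²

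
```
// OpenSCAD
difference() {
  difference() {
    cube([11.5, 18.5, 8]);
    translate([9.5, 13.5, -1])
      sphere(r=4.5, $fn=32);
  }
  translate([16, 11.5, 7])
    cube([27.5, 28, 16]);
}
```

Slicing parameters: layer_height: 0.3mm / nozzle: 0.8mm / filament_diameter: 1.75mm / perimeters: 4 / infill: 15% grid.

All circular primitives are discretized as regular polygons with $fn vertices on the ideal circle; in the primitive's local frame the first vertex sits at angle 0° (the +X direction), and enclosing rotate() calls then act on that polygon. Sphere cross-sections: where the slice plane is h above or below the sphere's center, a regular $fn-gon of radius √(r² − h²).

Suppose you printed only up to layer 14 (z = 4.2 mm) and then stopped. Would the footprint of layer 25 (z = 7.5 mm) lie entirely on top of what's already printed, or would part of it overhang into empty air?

entirely on top

Compare the two slices. At z = 4.2: the cube (footprint 11.5×18.5) is included at this height (area 212.75 mm²); the sphere at (9.5, 13.5) does not reach this height (|z−center|=5.200 > r=4.5); After the difference (first − rest): none of the subtracted shapes is present at this height, so the 11.5×18.5 cube is unchanged — area = 212.75 mm²; the cube at (16, 11.5) does not reach this height (z outside [7, 23]); After the difference (first − rest): none of the subtracted shapes is present at this height, so the result so far is unchanged — area = 212.75 mm². At z = 7.5: the cube (footprint 11.5×18.5) is included at this height (area 212.75 mm²); the sphere at (9.5, 13.5) is absent (|z−center|=8.500 > r=4.5); Taking the first minus the rest: none of the subtracted shapes is present at this height, so the 11.5×18.5 cube is unchanged — area = 212.75 mm²; the cube at (16, 11.5) is present — its section is the full 27.5×28 rectangle (area 770.00 mm²); Taking the first minus the rest: starting from the result so far (212.75 mm²), the 27.5×28 cube at (16, 11.5) misses the remaining region (no effect) — area = 212.75 mm². Checking containment: the cross-section at z = 7.5 is a subset of the cross-section at z = 4.2.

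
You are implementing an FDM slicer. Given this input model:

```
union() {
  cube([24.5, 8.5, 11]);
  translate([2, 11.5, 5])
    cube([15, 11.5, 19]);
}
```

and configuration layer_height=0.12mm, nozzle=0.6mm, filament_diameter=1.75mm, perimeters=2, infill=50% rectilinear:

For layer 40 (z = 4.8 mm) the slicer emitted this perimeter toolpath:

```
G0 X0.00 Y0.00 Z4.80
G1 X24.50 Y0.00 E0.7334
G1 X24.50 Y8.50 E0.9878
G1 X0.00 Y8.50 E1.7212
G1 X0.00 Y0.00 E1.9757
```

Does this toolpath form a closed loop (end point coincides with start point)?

Start point (G0): (0.00, 0.00). End point (last G1): the path returns to the start — closed.

yes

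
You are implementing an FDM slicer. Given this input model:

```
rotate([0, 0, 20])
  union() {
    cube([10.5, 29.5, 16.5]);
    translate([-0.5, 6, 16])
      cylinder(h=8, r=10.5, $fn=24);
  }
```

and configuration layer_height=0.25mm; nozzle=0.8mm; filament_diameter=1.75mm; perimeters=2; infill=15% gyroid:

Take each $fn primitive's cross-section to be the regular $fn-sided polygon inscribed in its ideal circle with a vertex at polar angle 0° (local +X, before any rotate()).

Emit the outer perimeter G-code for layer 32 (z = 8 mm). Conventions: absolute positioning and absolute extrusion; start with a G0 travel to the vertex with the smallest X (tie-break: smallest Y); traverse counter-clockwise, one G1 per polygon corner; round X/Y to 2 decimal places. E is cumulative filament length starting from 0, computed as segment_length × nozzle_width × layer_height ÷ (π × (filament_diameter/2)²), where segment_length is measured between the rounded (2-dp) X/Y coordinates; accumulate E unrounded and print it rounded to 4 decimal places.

At z = 8 mm: the 10.5×29.5 cube contributes its full rectangle; the cylinder at (-0.5, 6) does not reach this height (z outside [16, 24]); Merging all regions: only the 10.5×29.5 cube is present, so the union is just that shape — 1 connected region; (whole slice rotated 20° about Z — lengths, areas and connectivity unchanged). The outline is a single polygon with 4 vertices. Extrusion per mm of travel: 0.8 × 0.25 / (π × 0.875²) = 0.083150. Accumulating E over each segment gives final E = 6.6523.

G0 X-10.09 Y27.72 Z8.00
G1 X0.00 Y0.00 E2.4529
G1 X9.87 Y3.59 E3.3262
G1 X-0.22 Y31.31 E5.7790
G1 X-10.09 Y27.72 E6.6523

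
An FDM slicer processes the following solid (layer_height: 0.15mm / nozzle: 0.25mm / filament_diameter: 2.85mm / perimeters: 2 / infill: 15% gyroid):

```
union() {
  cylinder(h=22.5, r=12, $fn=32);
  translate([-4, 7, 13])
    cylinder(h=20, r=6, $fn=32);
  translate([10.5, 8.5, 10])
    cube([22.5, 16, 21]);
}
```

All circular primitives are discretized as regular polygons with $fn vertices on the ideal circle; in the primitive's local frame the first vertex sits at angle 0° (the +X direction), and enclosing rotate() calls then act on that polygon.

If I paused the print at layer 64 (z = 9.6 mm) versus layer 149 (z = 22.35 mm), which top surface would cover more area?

layer 149 (z = 22.35 mm)

Layer 64 (z = 9.6): the r=12 cylinder contributes a regular 32-gon of circumradius 12 (area = (32/2)·12.000²·sin(360°/32) = 449.49 mm²); the cylinder at (-4, 7) is not intersected at this z (z outside [13, 33]); the cube at (10.5, 8.5) is absent (z outside [10, 31]); Taking the union: only the r=12 cylinder is present, so the union is just that shape — area = 449.49 mm². So its area = 449.49 mm². Layer 149 (z = 22.35): the cylinder: section is a regular 32-gon, circumradius r=12 (area = (32/2)·12.000²·sin(360°/32) = 449.49 mm²); the r=6 cylinder at (-4, 7) gives a regular 32-gon of circumradius 6 (constant along its height) (area = (32/2)·6.000²·sin(360°/32) = 112.37 mm²); the 22.5×16 cube at (10.5, 8.5) contributes its full rectangle (area 360.00 mm²); Merging all regions: the regions partially overlap — summed areas 921.86 mm² minus the doubly-counted overlap 95.76 mm² gives 826.10 mm² — area = 826.10 mm². So its area = 826.10 mm². Layer 149 is larger (826.10 vs 449.49 mm²).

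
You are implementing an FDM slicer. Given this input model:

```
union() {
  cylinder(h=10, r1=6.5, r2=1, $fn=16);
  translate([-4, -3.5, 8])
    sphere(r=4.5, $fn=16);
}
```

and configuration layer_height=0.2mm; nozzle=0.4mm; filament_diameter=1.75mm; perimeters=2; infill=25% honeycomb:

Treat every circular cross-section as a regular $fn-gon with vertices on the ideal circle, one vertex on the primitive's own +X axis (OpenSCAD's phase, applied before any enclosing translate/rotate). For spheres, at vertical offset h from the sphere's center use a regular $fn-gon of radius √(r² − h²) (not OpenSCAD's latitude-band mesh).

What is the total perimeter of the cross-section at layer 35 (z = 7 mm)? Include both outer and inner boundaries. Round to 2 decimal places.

At z = 7 mm: the cone (r1=6.5→r2=1) has section circumradius 2.650 here — a regular 16-gon (perimeter = 2·16·2.650·sin(180°/16) = 16.54 mm); the sphere at (-4, -3.5): section is a regular 16-gon, circumradius = √(r²−h²) = √(4.5²−1²) = 4.387 (perimeter = 2·16·4.387·sin(180°/16) = 27.39 mm); Combining (union): the regions partially overlap (shared area 4.79 mm²), so the edge portions inside another operand are dropped and the merged outline is re-measured after clipping — boundary = 34.54 mm. Overall, the cross-section is a single solid region. Total boundary length (outer) = 34.54 mm.

34.54 mm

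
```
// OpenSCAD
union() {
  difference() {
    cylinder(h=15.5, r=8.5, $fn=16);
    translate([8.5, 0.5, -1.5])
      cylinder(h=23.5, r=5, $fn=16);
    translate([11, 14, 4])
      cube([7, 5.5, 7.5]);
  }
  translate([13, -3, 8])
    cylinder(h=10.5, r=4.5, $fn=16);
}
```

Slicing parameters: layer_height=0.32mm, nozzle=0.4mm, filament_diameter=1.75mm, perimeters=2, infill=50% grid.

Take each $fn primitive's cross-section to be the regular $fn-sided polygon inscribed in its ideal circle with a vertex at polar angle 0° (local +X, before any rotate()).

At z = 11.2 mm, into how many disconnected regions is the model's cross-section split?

At z = 11.2 mm: the cylinder: section is a regular 16-gon, circumradius r=8.5; the cylinder at (8.5, 0.5): section is a regular 16-gon, circumradius r=5; the cube at (11, 14) is present — its section is the full 7×5.5 rectangle; Subtracting the remaining from the first: starting from the r=8.5 cylinder, the r=5 cylinder at (8.5, 0.5) partially overlaps it — only the 32.29 mm² overlap (of its 76.54 mm²) is removed, clipping the outline; the 7×5.5 cube at (11, 14) misses the remaining region (no effect) — 1 connected region; the r=4.5 cylinder at (13, -3) contributes a regular 16-gon of circumradius 4.5; Combining (union): the 2 present regions are separate (no shared area or edge), so areas and boundary lengths simply add and each stays a separate island — 2 connected regions. The result has 2 disconnected regions.

2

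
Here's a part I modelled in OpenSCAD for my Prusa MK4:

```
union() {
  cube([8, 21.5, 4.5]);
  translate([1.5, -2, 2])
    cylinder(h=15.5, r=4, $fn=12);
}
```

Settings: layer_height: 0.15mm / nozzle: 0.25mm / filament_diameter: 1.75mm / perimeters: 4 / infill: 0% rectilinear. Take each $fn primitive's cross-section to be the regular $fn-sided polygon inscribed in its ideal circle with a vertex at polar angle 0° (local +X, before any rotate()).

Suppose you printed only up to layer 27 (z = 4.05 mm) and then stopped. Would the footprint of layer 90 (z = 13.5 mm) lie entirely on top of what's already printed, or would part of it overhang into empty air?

entirely on top

Compare the two slices. At z = 4.05: the cube is present — its section is the full 8×21.5 rectangle (area 172.00 mm²); the r=4 cylinder at (1.5, -2) contributes a regular 12-gon of circumradius 4 (area = (12/2)·4.000²·sin(360°/12) = 48.00 mm²); Taking the union: the regions partially overlap — summed areas 220.00 mm² minus the doubly-counted overlap 7.23 mm² gives 212.77 mm² — area = 212.77 mm². At z = 13.5: the cube is absent (z outside [0, 4.5]); the r=4 cylinder at (1.5, -2) gives a regular 12-gon of circumradius 4 (constant along its height) (area = (12/2)·4.000²·sin(360°/12) = 48.00 mm²); Taking the union: only the r=4 cylinder at (1.5, -2) is present, so the union is just that shape — area = 48.00 mm². Checking containment: the cross-section at z = 13.5 is a subset of the cross-section at z = 4.05.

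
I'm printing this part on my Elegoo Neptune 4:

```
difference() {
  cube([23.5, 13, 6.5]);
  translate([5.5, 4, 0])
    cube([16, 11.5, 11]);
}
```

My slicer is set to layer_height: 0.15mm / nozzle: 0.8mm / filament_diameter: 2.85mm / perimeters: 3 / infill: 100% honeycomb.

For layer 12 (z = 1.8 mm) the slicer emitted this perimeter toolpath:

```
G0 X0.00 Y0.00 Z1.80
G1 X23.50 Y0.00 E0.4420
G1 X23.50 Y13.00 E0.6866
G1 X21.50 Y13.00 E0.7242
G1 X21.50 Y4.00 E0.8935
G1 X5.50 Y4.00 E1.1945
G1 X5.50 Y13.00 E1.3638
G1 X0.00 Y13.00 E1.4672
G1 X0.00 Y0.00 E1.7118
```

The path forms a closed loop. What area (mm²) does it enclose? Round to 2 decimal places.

Apply the shoelace formula to the sequence of (X, Y) vertices; enclosed area = 161.50 mm².

161.50 mm²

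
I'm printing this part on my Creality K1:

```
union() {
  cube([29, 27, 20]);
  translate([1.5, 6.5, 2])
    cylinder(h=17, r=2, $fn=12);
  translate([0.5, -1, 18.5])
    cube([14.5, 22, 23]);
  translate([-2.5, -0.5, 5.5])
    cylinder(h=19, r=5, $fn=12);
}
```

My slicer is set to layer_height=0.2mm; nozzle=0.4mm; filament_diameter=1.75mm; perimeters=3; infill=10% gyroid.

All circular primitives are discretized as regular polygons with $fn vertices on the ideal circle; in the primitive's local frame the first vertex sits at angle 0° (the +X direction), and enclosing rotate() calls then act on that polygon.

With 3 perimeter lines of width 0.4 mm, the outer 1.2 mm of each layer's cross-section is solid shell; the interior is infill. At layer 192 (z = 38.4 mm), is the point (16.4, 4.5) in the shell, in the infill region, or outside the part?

outside

At z = 38.4 mm: the cube is absent (z outside [0, 20]); the cylinder at (1.5, 6.5) is absent (z outside [2, 19]); the cube at (0.5, -1) (footprint 14.5×22) is included at this height; the cylinder at (-2.5, -0.5) does not reach this height (z outside [5.5, 24.5]); Combining (union): only the 14.5×22 cube at (0.5, -1) is present, so the union is just that shape — 1 connected region. Overall, the cross-section is a single solid region. The nearest boundary edge runs (15.00, -1.00)→(15.00, 21.00); distance from the point to it = 1.40 mm. The point is not inside any of the regions above, so it lies outside the cross-section (1.40 mm from the nearest boundary).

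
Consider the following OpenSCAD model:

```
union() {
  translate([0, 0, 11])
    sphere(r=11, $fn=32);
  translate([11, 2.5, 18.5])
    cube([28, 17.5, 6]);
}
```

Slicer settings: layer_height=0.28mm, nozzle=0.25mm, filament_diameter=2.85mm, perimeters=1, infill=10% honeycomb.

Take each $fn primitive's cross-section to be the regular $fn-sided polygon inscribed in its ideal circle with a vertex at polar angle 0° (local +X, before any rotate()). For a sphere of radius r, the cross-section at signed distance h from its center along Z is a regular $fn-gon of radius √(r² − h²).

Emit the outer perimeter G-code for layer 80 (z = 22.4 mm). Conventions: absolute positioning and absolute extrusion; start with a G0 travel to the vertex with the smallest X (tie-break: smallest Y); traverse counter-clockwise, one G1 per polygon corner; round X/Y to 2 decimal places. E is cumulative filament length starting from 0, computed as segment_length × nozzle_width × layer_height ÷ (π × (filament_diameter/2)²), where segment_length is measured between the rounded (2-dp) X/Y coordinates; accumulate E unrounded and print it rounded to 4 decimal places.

At z = 22.4 mm: the sphere does not reach this height (|z−center|=11.400 > r=11); the 28×17.5 cube at (11, 2.5) contributes its full rectangle; Combining (union): only the 28×17.5 cube at (11, 2.5) is present, so the union is just that shape — 1 connected region. The outline is a single polygon with 4 vertices. Extrusion per mm of travel: 0.25 × 0.28 / (π × 1.425²) = 0.010973. Accumulating E over each segment gives final E = 0.9985.

G0 X11.00 Y2.50 Z22.40
G1 X39.00 Y2.50 E0.3072
G1 X39.00 Y20.00 E0.4993
G1 X11.00 Y20.00 E0.8065
G1 X11.00 Y2.50 E0.9985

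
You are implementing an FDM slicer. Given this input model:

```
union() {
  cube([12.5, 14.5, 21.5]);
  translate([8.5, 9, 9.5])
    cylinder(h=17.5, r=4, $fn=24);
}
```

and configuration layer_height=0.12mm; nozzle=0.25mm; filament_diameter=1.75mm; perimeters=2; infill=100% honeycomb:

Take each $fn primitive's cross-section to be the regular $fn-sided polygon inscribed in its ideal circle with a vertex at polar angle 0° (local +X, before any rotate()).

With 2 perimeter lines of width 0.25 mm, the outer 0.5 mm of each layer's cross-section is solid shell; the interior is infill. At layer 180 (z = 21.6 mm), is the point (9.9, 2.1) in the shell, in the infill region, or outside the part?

outside

At z = 21.6 mm: the cube is absent (z outside [0, 21.5]); the r=4 cylinder at (8.5, 9) gives a regular 24-gon of circumradius 4 (constant along its height); Merging all regions: only the r=4 cylinder at (8.5, 9) is present, so the union is just that shape — 1 connected region. Overall, the cross-section is a single solid region. The nearest boundary edge runs (8.50, 5.00)→(9.54, 5.14); distance from the point to it = 3.06 mm. The point is not inside any of the regions above, so it lies outside the cross-section (3.06 mm from the nearest boundary).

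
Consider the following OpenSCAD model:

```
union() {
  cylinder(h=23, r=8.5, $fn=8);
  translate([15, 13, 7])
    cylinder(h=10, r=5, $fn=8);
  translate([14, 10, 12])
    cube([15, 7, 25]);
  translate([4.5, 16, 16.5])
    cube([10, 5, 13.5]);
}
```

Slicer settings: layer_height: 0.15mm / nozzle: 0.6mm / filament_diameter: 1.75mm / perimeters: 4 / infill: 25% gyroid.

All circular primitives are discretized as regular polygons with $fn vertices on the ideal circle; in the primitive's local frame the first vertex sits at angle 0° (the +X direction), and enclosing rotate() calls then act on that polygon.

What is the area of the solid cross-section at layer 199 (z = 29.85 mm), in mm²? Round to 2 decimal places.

At z = 29.85 mm: the cylinder is absent (z outside [0, 23]); the cylinder at (15, 13) is absent (z outside [7, 17]); the 15×7 cube at (14, 10) contributes its full rectangle (area 105.00 mm²); the cube at (4.5, 16) is present — its section is the full 10×5 rectangle (area 50.00 mm²); Combining (union): the regions partially overlap — summed areas 155.00 mm² minus the doubly-counted overlap 0.50 mm² gives 154.50 mm² — area = 154.50 mm². Overall, the cross-section is a single solid region. Net area = 154.50 mm².

154.50 mm²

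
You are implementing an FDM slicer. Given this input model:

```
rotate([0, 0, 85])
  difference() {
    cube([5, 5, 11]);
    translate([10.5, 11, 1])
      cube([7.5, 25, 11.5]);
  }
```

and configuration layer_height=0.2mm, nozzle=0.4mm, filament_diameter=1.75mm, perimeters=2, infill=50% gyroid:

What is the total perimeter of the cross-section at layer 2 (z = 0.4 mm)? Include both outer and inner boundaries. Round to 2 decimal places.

At z = 0.4 mm: the cube (footprint 5×5) is included at this height (perimeter 20.00 mm); the cube at (10.5, 11) does not reach this height (z outside [1, 12.5]); Taking the first minus the rest: none of the subtracted shapes is present at this height, so the 5×5 cube is unchanged — boundary = 20.00 mm; (whole slice rotated 85° about Z — lengths, areas and connectivity unchanged). Overall, the cross-section is a single solid region. Total boundary length (outer) = 20.00 mm.

20.00 mm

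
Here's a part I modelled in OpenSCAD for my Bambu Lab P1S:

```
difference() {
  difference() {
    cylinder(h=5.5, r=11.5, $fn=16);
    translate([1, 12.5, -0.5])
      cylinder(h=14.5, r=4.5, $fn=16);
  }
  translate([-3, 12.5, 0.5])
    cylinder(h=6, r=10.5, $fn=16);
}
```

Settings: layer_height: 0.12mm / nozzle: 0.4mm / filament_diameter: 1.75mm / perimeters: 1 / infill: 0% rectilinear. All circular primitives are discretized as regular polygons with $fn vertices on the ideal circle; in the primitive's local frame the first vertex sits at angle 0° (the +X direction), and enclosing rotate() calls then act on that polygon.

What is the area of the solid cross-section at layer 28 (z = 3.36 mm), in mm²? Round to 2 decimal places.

296.62 mm²

At z = 3.36 mm: the r=11.5 cylinder gives a regular 16-gon of circumradius 11.5 (constant along its height) (area = (16/2)·11.500²·sin(360°/16) = 404.88 mm²); the r=4.5 cylinder at (1, 12.5) gives a regular 16-gon of circumradius 4.5 (constant along its height) (area = (16/2)·4.500²·sin(360°/16) = 61.99 mm²); Taking the first minus the rest: starting from the r=11.5 cylinder (404.88 mm²), the r=4.5 cylinder at (1, 12.5) partially overlaps it — only the 18.42 mm² overlap (of its 61.99 mm²) is removed, clipping the outline — area = 386.46 mm²; the r=10.5 cylinder at (-3, 12.5) gives a regular 16-gon of circumradius 10.5 (constant along its height) (area = (16/2)·10.500²·sin(360°/16) = 337.53 mm²); Subtracting the remaining from the first: starting from that combined region (386.46 mm²), the r=10.5 cylinder at (-3, 12.5) partially overlaps it — only the 89.84 mm² overlap (of its 337.53 mm²) is removed, clipping the outline — area = 296.62 mm². Overall, the cross-section is a single solid region. Net area = 296.62 mm².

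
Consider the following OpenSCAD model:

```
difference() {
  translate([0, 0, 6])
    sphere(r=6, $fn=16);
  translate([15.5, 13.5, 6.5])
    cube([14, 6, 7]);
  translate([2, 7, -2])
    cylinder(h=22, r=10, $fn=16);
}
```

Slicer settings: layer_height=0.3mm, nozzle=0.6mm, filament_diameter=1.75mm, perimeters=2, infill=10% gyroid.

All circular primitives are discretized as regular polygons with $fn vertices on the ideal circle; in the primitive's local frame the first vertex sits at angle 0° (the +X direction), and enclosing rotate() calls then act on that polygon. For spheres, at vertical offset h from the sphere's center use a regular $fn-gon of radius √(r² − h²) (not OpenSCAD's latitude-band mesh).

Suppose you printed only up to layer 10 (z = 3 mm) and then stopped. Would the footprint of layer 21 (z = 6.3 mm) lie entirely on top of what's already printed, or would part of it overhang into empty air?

part overhangs

Compare the two slices. At z = 3: the sphere: section is a regular 16-gon, circumradius = √(r²−h²) = √(6²−3²) = 5.196 (area = (16/2)·5.196²·sin(360°/16) = 82.66 mm²); the cube at (15.5, 13.5) is absent (z outside [6.5, 13.5]); the cylinder at (2, 7): section is a regular 16-gon, circumradius r=10 (area = (16/2)·10.000²·sin(360°/16) = 306.15 mm²); Taking the first minus the rest: starting from the r=6 sphere (82.66 mm²), the r=10 cylinder at (2, 7) partially overlaps it — only the 63.03 mm² overlap (of its 306.15 mm²) is removed, clipping the outline — area = 19.63 mm². At z = 6.3: the sphere: section is a regular 16-gon, circumradius = √(r²−h²) = √(6²−0.3²) = 5.992 (area = (16/2)·5.992²·sin(360°/16) = 109.94 mm²); the cube at (15.5, 13.5) does not reach this height (z outside [6.5, 13.5]); the r=10 cylinder at (2, 7) contributes a regular 16-gon of circumradius 10 (area = (16/2)·10.000²·sin(360°/16) = 306.15 mm²); Subtracting the remaining from the first: starting from the r=6 sphere (109.94 mm²), the r=10 cylinder at (2, 7) partially overlaps it — only the 78.19 mm² overlap (of its 306.15 mm²) is removed, clipping the outline — area = 31.75 mm². Checking containment: at z = 6.3 the cross-section extends beyond the z = 3 cross-section by about 12.12 mm².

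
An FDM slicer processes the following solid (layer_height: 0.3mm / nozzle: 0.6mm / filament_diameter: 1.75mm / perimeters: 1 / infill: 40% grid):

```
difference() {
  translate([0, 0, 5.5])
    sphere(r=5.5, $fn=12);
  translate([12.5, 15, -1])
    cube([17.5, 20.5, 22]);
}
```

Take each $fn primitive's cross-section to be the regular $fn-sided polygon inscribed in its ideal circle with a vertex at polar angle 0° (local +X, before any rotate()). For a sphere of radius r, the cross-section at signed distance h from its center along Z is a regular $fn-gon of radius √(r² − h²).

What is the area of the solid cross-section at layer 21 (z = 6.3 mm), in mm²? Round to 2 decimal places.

88.83 mm²

At z = 6.3 mm: the sphere: section is a regular 12-gon, circumradius = √(r²−h²) = √(5.5²−0.8²) = 5.442 (area = (12/2)·5.442²·sin(360°/12) = 88.83 mm²); the 17.5×20.5 cube at (12.5, 15) contributes its full rectangle (area 358.75 mm²); Taking the first minus the rest: starting from the r=5.5 sphere (88.83 mm²), the 17.5×20.5 cube at (12.5, 15) misses the remaining region (no effect) — area = 88.83 mm². Overall, the cross-section is a single solid region. Net area = 88.83 mm².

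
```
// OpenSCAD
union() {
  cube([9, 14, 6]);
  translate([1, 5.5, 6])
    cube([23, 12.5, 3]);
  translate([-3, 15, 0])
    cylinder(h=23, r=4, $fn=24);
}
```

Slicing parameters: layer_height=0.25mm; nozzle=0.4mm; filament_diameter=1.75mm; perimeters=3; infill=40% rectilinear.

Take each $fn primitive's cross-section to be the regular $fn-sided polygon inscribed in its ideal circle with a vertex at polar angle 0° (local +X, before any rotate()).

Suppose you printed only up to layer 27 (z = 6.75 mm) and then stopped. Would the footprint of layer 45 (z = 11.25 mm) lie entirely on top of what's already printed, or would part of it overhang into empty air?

entirely on top

Compare the two slices. At z = 6.75: the cube is not intersected at this z (z outside [0, 6]); the cube at (1, 5.5) (footprint 23×12.5) is included at this height (area 287.50 mm²); the cylinder at (-3, 15): section is a regular 24-gon, circumradius r=4 (area = (24/2)·4.000²·sin(360°/24) = 49.69 mm²); Combining (union): the 2 present regions are separate (no shared area or edge), so areas and boundary lengths simply add and each stays a separate island — area = 337.19 mm². At z = 11.25: the cube is absent (z outside [0, 6]); the cube at (1, 5.5) does not reach this height (z outside [6, 9]); the cylinder at (-3, 15): section is a regular 24-gon, circumradius r=4 (area = (24/2)·4.000²·sin(360°/24) = 49.69 mm²); Merging all regions: only the r=4 cylinder at (-3, 15) is present, so the union is just that shape — area = 49.69 mm². Checking containment: the cross-section at z = 11.25 is a subset of the cross-section at z = 6.75.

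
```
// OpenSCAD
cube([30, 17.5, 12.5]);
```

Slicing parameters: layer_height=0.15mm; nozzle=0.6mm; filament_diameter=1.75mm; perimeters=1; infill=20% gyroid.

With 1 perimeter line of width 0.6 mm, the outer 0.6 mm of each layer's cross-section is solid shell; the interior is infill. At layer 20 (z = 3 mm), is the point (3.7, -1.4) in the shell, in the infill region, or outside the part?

outside

At z = 3 mm: the 30×17.5 cube contributes its full rectangle. Overall, the cross-section is a single solid region. The nearest boundary edge runs (0.00, 0.00)→(30.00, 0.00); distance from the point to it = 1.40 mm. The point is not inside any of the regions above, so it lies outside the cross-section (1.40 mm from the nearest boundary).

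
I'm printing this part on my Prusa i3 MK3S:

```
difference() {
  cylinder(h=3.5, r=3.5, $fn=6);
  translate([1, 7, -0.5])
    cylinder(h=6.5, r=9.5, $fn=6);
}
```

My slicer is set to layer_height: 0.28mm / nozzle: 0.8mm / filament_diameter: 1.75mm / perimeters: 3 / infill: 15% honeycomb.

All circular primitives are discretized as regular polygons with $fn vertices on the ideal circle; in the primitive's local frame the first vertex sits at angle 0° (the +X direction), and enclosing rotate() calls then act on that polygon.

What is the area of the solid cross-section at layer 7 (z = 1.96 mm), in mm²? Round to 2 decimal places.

8.19 mm²

At z = 1.96 mm: the r=3.5 cylinder gives a regular 6-gon of circumradius 3.5 (constant along its height) (area = (6/2)·3.500²·sin(360°/6) = 31.83 mm²); the cylinder at (1, 7): section is a regular 6-gon, circumradius r=9.5 (area = (6/2)·9.500²·sin(360°/6) = 234.48 mm²); Taking the first minus the rest: starting from the r=3.5 cylinder (31.83 mm²), the r=9.5 cylinder at (1, 7) partially overlaps it — only the 23.63 mm² overlap (of its 234.48 mm²) is removed, clipping the outline — area = 8.19 mm². Overall, the cross-section is a single solid region. Net area = 8.19 mm².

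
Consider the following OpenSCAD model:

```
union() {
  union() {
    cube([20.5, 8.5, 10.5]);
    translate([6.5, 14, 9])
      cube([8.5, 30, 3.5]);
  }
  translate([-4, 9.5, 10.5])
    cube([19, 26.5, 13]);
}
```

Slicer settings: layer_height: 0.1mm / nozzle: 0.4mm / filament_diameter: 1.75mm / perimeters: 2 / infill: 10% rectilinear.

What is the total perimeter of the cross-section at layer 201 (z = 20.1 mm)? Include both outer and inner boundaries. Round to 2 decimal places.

91.00 mm

At z = 20.1 mm: the cube is not intersected at this z (z outside [0, 10.5]); the cube at (6.5, 14) is absent (z outside [9, 12.5]); Combining (union): nothing is present at this height; the 19×26.5 cube at (-4, 9.5) contributes its full rectangle (perimeter 91.00 mm); Merging all regions: only the 19×26.5 cube at (-4, 9.5) is present, so the union is just that shape — boundary = 91.00 mm. Overall, the cross-section is a single solid region. Total boundary length (outer) = 91.00 mm.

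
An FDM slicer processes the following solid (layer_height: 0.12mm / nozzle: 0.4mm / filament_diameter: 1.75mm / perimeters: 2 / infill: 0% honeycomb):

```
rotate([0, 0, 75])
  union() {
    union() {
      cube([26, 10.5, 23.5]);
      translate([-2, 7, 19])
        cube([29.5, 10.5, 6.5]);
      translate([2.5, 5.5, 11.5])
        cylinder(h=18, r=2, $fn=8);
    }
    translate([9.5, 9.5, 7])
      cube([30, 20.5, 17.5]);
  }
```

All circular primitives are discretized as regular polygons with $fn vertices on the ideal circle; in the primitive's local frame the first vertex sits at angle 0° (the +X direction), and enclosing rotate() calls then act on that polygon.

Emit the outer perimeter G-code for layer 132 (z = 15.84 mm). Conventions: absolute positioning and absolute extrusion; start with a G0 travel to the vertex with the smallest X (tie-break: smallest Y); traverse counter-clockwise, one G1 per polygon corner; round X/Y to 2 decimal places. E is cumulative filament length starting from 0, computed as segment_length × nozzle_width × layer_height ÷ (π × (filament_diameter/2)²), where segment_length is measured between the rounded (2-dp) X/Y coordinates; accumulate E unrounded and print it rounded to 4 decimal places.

G0 X-26.52 Y16.94 Z15.84
G1 X-7.68 Y11.89 E0.3892
G1 X-10.14 Y2.72 E0.5787
G1 X0.00 Y0.00 E0.7882
G1 X6.73 Y25.11 E1.3070
G1 X-2.45 Y27.57 E1.4967
G1 X1.05 Y40.61 E1.7661
G1 X-18.75 Y45.92 E2.1752
G1 X-26.52 Y16.94 E2.7739

At z = 15.84 mm: the cube is present — its section is the full 26×10.5 rectangle; the cube at (-2, 7) is absent (z outside [19, 25.5]); the r=2 cylinder at (2.5, 5.5) gives a regular 8-gon of circumradius 2 (constant along its height); Merging all regions: the r=2 cylinder at (2.5, 5.5) lies entirely inside the 26×10.5 cube, so the union is just the 26×10.5 cube — 1 connected region; the 30×20.5 cube at (9.5, 9.5) contributes its full rectangle; Taking the union: the regions partially overlap (shared area 16.50 mm²), so overlapping operands fuse into one piece — 1 connected region; (whole slice rotated 75° about Z — lengths, areas and connectivity unchanged). The outline is a single polygon with 8 vertices. Extrusion per mm of travel: 0.4 × 0.12 / (π × 0.875²) = 0.019956. Accumulating E over each segment gives final E = 2.7739.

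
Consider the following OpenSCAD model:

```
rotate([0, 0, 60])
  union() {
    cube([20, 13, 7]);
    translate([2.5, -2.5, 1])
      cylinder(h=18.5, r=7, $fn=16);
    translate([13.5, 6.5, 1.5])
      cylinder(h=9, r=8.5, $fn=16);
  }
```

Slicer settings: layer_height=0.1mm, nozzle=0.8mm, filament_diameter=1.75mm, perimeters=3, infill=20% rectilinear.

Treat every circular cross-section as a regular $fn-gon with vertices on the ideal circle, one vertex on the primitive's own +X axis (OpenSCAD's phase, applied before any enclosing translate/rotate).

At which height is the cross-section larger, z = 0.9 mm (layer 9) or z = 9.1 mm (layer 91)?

layer 91 (z = 9.1 mm)

Layer 9 (z = 0.9): the cube (footprint 20×13) is included at this height (area 260.00 mm²); the cylinder at (2.5, -2.5) does not reach this height (z outside [1, 19.5]); the cylinder at (13.5, 6.5) does not reach this height (z outside [1.5, 10.5]); Combining (union): only the 20×13 cube is present, so the union is just that shape — area = 260.00 mm²; (rotated 60° about Z; rotation is an isometry so areas/perimeters/island counts are preserved). So its area = 260.00 mm². Layer 91 (z = 9.1): the cube is not intersected at this z (z outside [0, 7]); the r=7 cylinder at (2.5, -2.5) gives a regular 16-gon of circumradius 7 (constant along its height) (area = (16/2)·7.000²·sin(360°/16) = 150.01 mm²); the r=8.5 cylinder at (13.5, 6.5) gives a regular 16-gon of circumradius 8.5 (constant along its height) (area = (16/2)·8.500²·sin(360°/16) = 221.19 mm²); Combining (union): the regions partially overlap — summed areas 371.20 mm² minus the doubly-counted overlap 4.13 mm² gives 367.07 mm² — area = 367.07 mm²; (whole slice rotated 60° about Z — lengths, areas and connectivity unchanged). So its area = 367.07 mm². Layer 91 is larger (367.07 vs 260.00 mm²).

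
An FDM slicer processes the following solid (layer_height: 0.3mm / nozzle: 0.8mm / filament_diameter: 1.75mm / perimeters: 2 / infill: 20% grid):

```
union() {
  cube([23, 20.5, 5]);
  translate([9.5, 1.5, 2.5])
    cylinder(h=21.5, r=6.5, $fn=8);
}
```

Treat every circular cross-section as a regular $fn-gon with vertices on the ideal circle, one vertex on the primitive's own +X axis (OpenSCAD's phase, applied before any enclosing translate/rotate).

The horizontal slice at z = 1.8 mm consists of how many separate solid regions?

At z = 1.8 mm: the 23×20.5 cube contributes its full rectangle; the cylinder at (9.5, 1.5) is not intersected at this z (z outside [2.5, 24]); Taking the union: only the 23×20.5 cube is present, so the union is just that shape — 1 connected region. The result has 1 disconnected region.

1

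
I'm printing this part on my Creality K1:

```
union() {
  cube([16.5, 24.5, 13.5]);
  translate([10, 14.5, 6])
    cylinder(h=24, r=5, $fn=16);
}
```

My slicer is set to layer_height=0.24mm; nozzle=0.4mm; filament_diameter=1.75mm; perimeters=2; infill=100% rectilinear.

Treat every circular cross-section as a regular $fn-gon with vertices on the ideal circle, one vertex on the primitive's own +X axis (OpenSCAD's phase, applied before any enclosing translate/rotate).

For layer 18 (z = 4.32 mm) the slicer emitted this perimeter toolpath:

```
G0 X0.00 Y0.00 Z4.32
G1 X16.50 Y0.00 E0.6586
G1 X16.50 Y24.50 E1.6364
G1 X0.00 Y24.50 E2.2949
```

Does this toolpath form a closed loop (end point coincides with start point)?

Start point (G0): (0.00, 0.00). End point (last G1): the path does not return to the start — open.

no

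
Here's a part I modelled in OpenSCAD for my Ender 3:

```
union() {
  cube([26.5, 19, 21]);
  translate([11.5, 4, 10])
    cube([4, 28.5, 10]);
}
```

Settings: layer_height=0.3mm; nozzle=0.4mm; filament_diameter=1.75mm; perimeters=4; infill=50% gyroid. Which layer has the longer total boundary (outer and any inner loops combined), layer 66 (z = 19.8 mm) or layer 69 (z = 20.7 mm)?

layer 66 (z = 19.8 mm)

Layer 66 (z = 19.8): the cube is present — its section is the full 26.5×19 rectangle (perimeter 91.00 mm); the cube at (11.5, 4) (footprint 4×28.5) is included at this height (perimeter 65.00 mm); Taking the union: the regions partially overlap (shared area 60.00 mm²), so the edge portions inside another operand are dropped and the merged outline is re-measured after clipping — boundary = 118.00 mm. So its perimeter = 118.00 mm. Layer 69 (z = 20.7): the 26.5×19 cube contributes its full rectangle (perimeter 91.00 mm); the cube at (11.5, 4) is absent (z outside [10, 20]); Combining (union): only the 26.5×19 cube is present, so the union is just that shape — boundary = 91.00 mm. So its perimeter = 91.00 mm. Layer 66 is larger (118.00 vs 91.00 mm).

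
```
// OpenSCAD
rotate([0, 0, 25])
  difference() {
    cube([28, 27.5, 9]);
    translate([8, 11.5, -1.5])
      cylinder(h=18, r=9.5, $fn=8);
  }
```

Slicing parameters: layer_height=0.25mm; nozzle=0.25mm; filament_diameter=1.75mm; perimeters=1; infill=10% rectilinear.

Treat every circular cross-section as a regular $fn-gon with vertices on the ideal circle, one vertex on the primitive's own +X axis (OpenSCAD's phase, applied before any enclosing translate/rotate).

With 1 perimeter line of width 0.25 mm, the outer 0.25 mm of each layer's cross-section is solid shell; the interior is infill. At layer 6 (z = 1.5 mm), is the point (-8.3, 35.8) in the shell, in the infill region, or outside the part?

outside

At z = 1.5 mm: the cube (footprint 28×27.5) is included at this height; the cylinder at (8, 11.5): section is a regular 8-gon, circumradius r=9.5; Subtracting the remaining from the first: starting from the 28×27.5 cube, the r=9.5 cylinder at (8, 11.5) partially overlaps it — only the 249.83 mm² overlap (of its 255.27 mm²) is removed, clipping the outline — 1 connected region; (whole slice rotated 25° about Z — lengths, areas and connectivity unchanged). Overall, the cross-section is a single solid region. Undo the 25° rotation: the query point maps to (7.607, 35.954) in the un-rotated model frame. The nearest boundary edge runs (0.00, 27.50)→(28.00, 27.50); distance from the point to it = 8.45 mm. The point is not inside any of the regions above, so it lies outside the cross-section (8.45 mm from the nearest boundary).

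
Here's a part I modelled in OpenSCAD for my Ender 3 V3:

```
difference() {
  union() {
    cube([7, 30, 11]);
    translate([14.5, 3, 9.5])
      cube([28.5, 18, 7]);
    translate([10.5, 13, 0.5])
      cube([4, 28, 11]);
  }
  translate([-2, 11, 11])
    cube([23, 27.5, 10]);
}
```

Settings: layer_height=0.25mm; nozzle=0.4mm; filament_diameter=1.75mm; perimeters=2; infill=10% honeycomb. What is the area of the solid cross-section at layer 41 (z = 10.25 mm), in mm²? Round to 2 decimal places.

At z = 10.25 mm: the 7×30 cube contributes its full rectangle (area 210.00 mm²); the cube at (14.5, 3) (footprint 28.5×18) is included at this height (area 513.00 mm²); the 4×28 cube at (10.5, 13) contributes its full rectangle (area 112.00 mm²); Taking the union: the 3 present regions share edge segments without overlapping in area, so areas simply add but the touching pieces fuse into one outline (the shared edge portions become interior and drop out of the boundary) — area = 835.00 mm²; the cube at (-2, 11) is not intersected at this z (z outside [11, 21]); Taking the first minus the rest: none of the subtracted shapes is present at this height, so that combined region is unchanged — area = 835.00 mm². Overall, the cross-section has 2 separate islands. Net area = 835.00 mm².

835.00 mm²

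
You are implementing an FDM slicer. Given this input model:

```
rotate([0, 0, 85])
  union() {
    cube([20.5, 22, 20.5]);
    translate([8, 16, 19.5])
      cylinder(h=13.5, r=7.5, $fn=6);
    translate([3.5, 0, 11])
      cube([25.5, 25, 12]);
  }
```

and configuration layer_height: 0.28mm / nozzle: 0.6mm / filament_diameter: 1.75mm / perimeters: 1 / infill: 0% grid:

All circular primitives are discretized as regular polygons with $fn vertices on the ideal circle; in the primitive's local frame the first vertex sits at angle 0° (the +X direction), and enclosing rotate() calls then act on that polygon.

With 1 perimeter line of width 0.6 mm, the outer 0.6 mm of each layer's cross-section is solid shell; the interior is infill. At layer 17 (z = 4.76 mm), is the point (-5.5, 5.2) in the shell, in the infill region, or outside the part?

infill

At z = 4.76 mm: the cube (footprint 20.5×22) is included at this height; the cylinder at (8, 16) is absent (z outside [19.5, 33]); the cube at (3.5, 0) does not reach this height (z outside [11, 23]); Combining (union): only the 20.5×22 cube is present, so the union is just that shape — 1 connected region; (whole slice rotated 85° about Z — lengths, areas and connectivity unchanged). Overall, the cross-section is a single solid region. Undo the 85° rotation: the query point maps to (4.701, 5.932) in the un-rotated model frame. The nearest boundary edge runs (0.00, 22.00)→(0.00, 0.00); distance from the point to it = 4.70 mm. The point is inside the cross-section and 4.70 mm from the nearest boundary — more than the 0.6 mm shell width (1 × 0.6), so it's in the infill interior.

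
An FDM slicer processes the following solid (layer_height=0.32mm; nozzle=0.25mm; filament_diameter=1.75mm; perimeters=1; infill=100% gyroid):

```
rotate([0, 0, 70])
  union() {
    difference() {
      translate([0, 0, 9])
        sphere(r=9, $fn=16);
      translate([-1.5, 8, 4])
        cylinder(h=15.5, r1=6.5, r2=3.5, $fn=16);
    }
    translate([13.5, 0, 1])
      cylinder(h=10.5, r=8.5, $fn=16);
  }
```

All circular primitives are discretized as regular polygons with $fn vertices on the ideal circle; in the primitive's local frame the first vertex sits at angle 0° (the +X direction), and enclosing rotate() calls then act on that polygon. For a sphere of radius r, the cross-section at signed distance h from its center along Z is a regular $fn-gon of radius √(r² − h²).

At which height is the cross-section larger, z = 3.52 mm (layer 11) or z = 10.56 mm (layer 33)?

Layer 11 (z = 3.52): the sphere: section is a regular 16-gon, circumradius = √(r²−h²) = √(9²−5.48²) = 7.139 (area = (16/2)·7.139²·sin(360°/16) = 156.04 mm²); the cone at (-1.5, 8) is absent (z outside [4, 19.5]); Subtracting the remaining from the first: none of the subtracted shapes is present at this height, so the r=9 sphere is unchanged — area = 156.04 mm²; the cylinder at (13.5, 0): section is a regular 16-gon, circumradius r=8.5 (area = (16/2)·8.500²·sin(360°/16) = 221.19 mm²); Taking the union: the regions partially overlap — summed areas 377.23 mm² minus the doubly-counted overlap 9.85 mm² gives 367.38 mm² — area = 367.38 mm²; (rotated 70° about Z; rotation is an isometry so areas/perimeters/island counts are preserved). So its area = 367.38 mm². Layer 33 (z = 10.56): the sphere: section is a regular 16-gon, circumradius = √(r²−h²) = √(9²−1.56²) = 8.864 (area = (16/2)·8.864²·sin(360°/16) = 240.53 mm²); the cone at (-1.5, 8) (r1=6.5→r2=3.5) has section circumradius 5.230 here — a regular 16-gon (area = (16/2)·5.230²·sin(360°/16) = 83.75 mm²); Taking the first minus the rest: starting from the r=9 sphere (240.53 mm²), the cone at (-1.5, 8) partially overlaps it — only the 42.74 mm² overlap (of its 83.75 mm²) is removed, clipping the outline — area = 197.79 mm²; the r=8.5 cylinder at (13.5, 0) gives a regular 16-gon of circumradius 8.5 (constant along its height) (area = (16/2)·8.500²·sin(360°/16) = 221.19 mm²); Merging all regions: the regions partially overlap — summed areas 418.98 mm² minus the doubly-counted overlap 26.11 mm² gives 392.86 mm² — area = 392.86 mm²; (whole slice rotated 70° about Z — lengths, areas and connectivity unchanged). So its area = 392.86 mm². Layer 33 is larger (392.86 vs 367.38 mm²).

layer 33 (z = 10.56 mm)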